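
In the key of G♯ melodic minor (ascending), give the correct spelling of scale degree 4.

The G# melodic minor (ascending) scale runs G# A# B C# D# E# F##.
Degree 4 is C#.

C#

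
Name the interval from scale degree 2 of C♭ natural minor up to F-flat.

Scale degree 2 of Cb natural minor is Db.
Db up to Fb: letters D→F make it a third; 3 semitones makes it minor.

minor third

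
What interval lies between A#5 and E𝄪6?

augmented fifth

Counting letters A–B–C–D–E gives a fifth.
A#→E## = 8 semitones, 1 wider than the perfect fifth (7), so augmented.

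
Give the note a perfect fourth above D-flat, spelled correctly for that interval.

Gb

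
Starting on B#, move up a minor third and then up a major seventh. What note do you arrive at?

C##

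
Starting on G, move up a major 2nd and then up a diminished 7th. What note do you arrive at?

A major second up from G is A (letter A, 2 semitones up).
A diminished seventh up from A is Gb (letter G, 9 semitones up).

Gb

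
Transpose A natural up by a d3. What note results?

A third above A lands on the letter C.
A diminished third spans 2 semitones, so A moves to pitch class 11. On the letter C that is Cb.

Cb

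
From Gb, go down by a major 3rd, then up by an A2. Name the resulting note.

F

A major third down from Gb is Ebb (letter E, 4 semitones down).
An augmented second up from Ebb is F (letter F, 3 semitones up).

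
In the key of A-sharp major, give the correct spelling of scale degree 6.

The A# major scale runs A# B# C## D# E# F## G##.
Degree 6 is F##.

F##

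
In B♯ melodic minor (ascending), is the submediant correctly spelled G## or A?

Each scale degree takes a distinct letter name. Degree 6 of a scale on B must use the letter G.
G## and A are enharmonically the same pitch, but only G## uses the letter G, so it is the correct spelling here.

G##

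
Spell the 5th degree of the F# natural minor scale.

Degree 5 takes the letter 4 steps above F, which is C.
In natural minor, degree 5 sits 7 semitones above the tonic. F# + 7 semitones is pitch class 1, spelled on C as C#.

C#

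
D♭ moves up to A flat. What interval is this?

The letter names run D→A, a span of 4 letter steps, so the interval is some kind of fifth.
Db to Ab is 7 semitones. A perfect fifth is 7, so 7 makes it perfect.

perfect fifth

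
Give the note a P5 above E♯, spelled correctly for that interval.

E up a perfect fifth is B, so the target letter is B.
From E#, a perfect fifth is 7 semitones up: B#.

B#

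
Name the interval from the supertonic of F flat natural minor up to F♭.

The supertonic of Fb natural minor is Gb.
Gb up to Fb: letters G→F make it a seventh; 10 semitones makes it minor.

minor seventh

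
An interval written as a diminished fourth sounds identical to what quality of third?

major

A diminished fourth spans 4 semitones.
A third spanning 4 semitones is major (the major third is 4).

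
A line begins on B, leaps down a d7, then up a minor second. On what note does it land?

A diminished seventh down from B is C## (letter C, 9 semitones down).
A minor second up from C## is D# (letter D, 1 semitone up).

D#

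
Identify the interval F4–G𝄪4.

Counting letters F–G gives a second.
F→G## = 4 semitones, 2 wider than the major second (2), so doubly augmented.

doubly augmented second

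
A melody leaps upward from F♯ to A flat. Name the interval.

The letter names run F→A, a span of 2 letter steps, so the interval is some kind of third.
F# to Ab is 2 semitones. A major third is 4, so 2 makes it diminished.

diminished third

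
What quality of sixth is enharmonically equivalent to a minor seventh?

augmented

A minor seventh spans 10 semitones.
A sixth spanning 10 semitones is augmented (the major sixth is 9).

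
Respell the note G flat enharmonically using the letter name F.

Plain F sits 1 semitone below Gb, so on the letter F the same pitch needs a sharp: F#.

F#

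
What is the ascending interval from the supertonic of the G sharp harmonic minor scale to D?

The supertonic of G# harmonic minor is A#.
A# up to D: letters A→D make it a fourth; 4 semitones makes it diminished.

diminished fourth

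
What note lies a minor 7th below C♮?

A seventh below C lands on the letter D.
A minor seventh spans 10 semitones, so C moves to pitch class 2. On the letter D that is D.

D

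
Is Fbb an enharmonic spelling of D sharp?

Yes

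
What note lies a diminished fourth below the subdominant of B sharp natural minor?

B##

The subdominant of B# natural minor is E#.
A diminished fourth (4 semitones) below E# lands on the letter B, giving B##.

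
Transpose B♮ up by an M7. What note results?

A#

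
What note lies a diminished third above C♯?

Eb

C up a major third is E, so the target letter is E.
From C#, a diminished third is 2 semitones up: Eb.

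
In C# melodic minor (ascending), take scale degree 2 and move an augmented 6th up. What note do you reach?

B##

Scale degree 2 of C# melodic minor (ascending) is D#.
An augmented sixth (10 semitones) above D# lands on the letter B, giving B##.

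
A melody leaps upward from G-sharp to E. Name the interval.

minor sixth

The letter names run G→E, a span of 5 letter steps, so the interval is some kind of sixth.
G# to E is 8 semitones. A major sixth is 9, so 8 makes it minor.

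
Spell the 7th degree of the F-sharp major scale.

Degree 7 takes the letter 6 steps above F, which is E.
In major, degree 7 sits 11 semitones above the tonic. F# + 11 semitones is pitch class 5, spelled on E as E#.

E#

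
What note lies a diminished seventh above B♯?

B up a major seventh is A#, so the target letter is A.
From B#, a diminished seventh is 9 semitones up: A.

A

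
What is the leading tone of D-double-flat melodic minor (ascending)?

Cb

The Dbb melodic minor (ascending) scale runs Dbb Ebb Fbb Gbb Abb Bbb Cb.
Degree 7 is Cb.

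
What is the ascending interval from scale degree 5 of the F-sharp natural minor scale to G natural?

diminished fifth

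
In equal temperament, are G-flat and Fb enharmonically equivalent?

Two spellings are enharmonically equivalent only if they share a pitch class.
Here Gb → 6, Fb → 4; 4 ≠ 6, so they are not.

No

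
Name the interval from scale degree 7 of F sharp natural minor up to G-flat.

diminished third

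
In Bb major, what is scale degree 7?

Degree 7 takes the letter 6 steps above B, which is A.
In major, degree 7 sits 11 semitones above the tonic. Bb + 11 semitones is pitch class 9, spelled on A as A.

A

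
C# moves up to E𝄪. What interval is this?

augmented third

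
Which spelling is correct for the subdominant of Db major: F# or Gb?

Each scale degree takes a distinct letter name. Degree 4 of a scale on D must use the letter G.
Gb and F# are enharmonically the same pitch, but only Gb uses the letter G, so it is the correct spelling here.

Gb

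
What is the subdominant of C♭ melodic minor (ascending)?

The Cb melodic minor (ascending) scale runs Cb Db Ebb Fb Gb Ab Bb.
Degree 4 is Fb.

Fb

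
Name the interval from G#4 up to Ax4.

Counting letters G–A gives a second.
G#→A## = 3 semitones, 1 wider than the major second (2), so augmented.

augmented second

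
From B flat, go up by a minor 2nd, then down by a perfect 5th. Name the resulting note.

A minor second up from Bb is Cb (letter C, 1 semitone up).
A perfect fifth down from Cb is Fb (letter F, 7 semitones down).

Fb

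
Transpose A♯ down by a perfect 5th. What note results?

D#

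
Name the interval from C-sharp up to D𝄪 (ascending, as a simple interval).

augmented second

The letter names run C→D, a span of 1 letter step, so the interval is some kind of second.
C# to D## is 3 semitones. A major second is 2, so 3 makes it augmented.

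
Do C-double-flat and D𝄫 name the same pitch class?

Two spellings are enharmonically equivalent only if they share a pitch class.
Here Cbb → 10, Dbb → 0; 0 ≠ 10, so they are not.

No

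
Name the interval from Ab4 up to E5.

augmented fifth

The letter names run A→E, a span of 4 letter steps, so the interval is some kind of fifth.
Ab to E is 8 semitones. A perfect fifth is 7, so 8 makes it augmented.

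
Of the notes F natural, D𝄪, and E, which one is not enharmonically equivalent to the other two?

F

In 12-tone equal temperament, enharmonic equivalents share a pitch class. F is pitch class 5; D## is pitch class 4; E is pitch class 4.
D## and E share pitch class 4, while F is pitch class 5.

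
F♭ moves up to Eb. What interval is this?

major seventh

The letter names run F→E, a span of 6 letter steps, so the interval is some kind of seventh.
Fb to Eb is 11 semitones. A major seventh is 11, so 11 makes it major.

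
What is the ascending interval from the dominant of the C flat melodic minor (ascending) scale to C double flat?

The dominant of Cb melodic minor (ascending) is Gb.
Gb up to Cbb: letters G→C make it a fourth; 4 semitones makes it diminished.

diminished fourth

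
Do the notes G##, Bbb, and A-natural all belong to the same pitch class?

Yes

G## = pitch class 9 and Bbb = pitch class 9 and A = pitch class 9 — the same pitch class, so they are enharmonic equivalents.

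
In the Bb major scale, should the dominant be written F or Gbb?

F

Each scale degree takes a distinct letter name. Degree 5 of a scale on B must use the letter F.
F and Gbb are enharmonically the same pitch, but only F uses the letter F, so it is the correct spelling here.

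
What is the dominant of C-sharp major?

The C# major scale runs C# D# E# F# G# A# B#.
Degree 5 is G#.

G#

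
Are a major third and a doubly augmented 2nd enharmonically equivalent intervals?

Yes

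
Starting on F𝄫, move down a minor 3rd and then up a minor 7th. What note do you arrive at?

A minor third down from Fbb is Dbb (letter D, 3 semitones down).
A minor seventh up from Dbb is Cbb (letter C, 10 semitones up).

Cbb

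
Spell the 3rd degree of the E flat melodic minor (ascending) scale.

Gb

Degree 3 takes the letter 2 steps above E, which is G.
In melodic minor (ascending), degree 3 sits 3 semitones above the tonic. Eb + 3 semitones is pitch class 6, spelled on G as Gb.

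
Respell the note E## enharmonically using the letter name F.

F#

Plain F sits 1 semitone below E##, so on the letter F the same pitch needs a sharp: F#.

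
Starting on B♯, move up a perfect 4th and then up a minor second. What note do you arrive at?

F#

A perfect fourth up from B# is E# (letter E, 5 semitones up).
A minor second up from E# is F# (letter F, 1 semitone up).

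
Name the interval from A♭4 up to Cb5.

Counting letters A–B–C gives a third.
Ab→Cb = 3 semitones, 1 narrower than the major third (4), so minor.

minor third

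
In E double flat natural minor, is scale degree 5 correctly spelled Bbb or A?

Each scale degree takes a distinct letter name. Degree 5 of a scale on E must use the letter B.
Bbb and A are enharmonically the same pitch, but only Bbb uses the letter B, so it is the correct spelling here.

Bbb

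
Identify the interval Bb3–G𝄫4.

Counting letters B–C–D–E–F–G gives a sixth.
Bb→Gbb = 7 semitones, 2 narrower than the major sixth (9), so diminished.

diminished sixth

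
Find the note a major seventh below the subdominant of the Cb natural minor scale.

Gbb

The subdominant of Cb natural minor is Fb.
A major seventh (11 semitones) below Fb lands on the letter G, giving Gbb.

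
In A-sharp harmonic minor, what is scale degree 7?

Degree 7 takes the letter 6 steps above A, which is G.
In harmonic minor, degree 7 sits 11 semitones above the tonic. A# + 11 semitones is pitch class 9, spelled on G as G##.

G##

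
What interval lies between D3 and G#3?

augmented fourth

Counting letters D–E–F–G gives a fourth.
D→G# = 6 semitones, 1 wider than the perfect fourth (5), so augmented.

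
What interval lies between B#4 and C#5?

Counting letters B–C gives a second.
B#→C# = 1 semitone, 1 narrower than the major second (2), so minor.

minor second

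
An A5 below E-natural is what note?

E down a perfect fifth is A, so the target letter is A.
From E, an augmented fifth is 8 semitones down: Ab.

Ab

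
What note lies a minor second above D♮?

Eb

A second above D lands on the letter E.
A minor second spans 1 semitone, so D moves to pitch class 3. On the letter E that is Eb.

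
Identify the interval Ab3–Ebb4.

diminished fifth

The letter names run A→E, a span of 4 letter steps, so the interval is some kind of fifth.
Ab to Ebb is 6 semitones. A perfect fifth is 7, so 6 makes it diminished.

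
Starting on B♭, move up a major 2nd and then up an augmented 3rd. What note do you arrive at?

E#

A major second up from Bb is C (letter C, 2 semitones up).
An augmented third up from C is E# (letter E, 5 semitones up).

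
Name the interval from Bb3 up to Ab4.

The letter names run B→A, a span of 6 letter steps, so the interval is some kind of seventh.
Bb to Ab is 10 semitones. A major seventh is 11, so 10 makes it minor.

minor seventh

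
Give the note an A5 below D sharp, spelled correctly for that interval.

G

D down a perfect fifth is G, so the target letter is G.
From D#, an augmented fifth is 8 semitones down: G.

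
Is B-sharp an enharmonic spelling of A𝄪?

B# is pitch class 0; A## is pitch class 11.
The pitch classes differ (0 vs. 11), so they are not enharmonic equivalents.

No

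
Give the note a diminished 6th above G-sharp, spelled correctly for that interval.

Eb

G up a major sixth is E, so the target letter is E.
From G#, a diminished sixth is 7 semitones up: Eb.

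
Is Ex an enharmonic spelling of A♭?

No

Two spellings are enharmonically equivalent only if they share a pitch class.
Here E## → 6, Ab → 8; 6 ≠ 8, so they are not.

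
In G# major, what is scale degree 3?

Degree 3 takes the letter 2 steps above G, which is B.
In major, degree 3 sits 4 semitones above the tonic. G# + 4 semitones is pitch class 0, spelled on B as B#.

B#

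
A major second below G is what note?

A second below G lands on the letter F.
A major second spans 2 semitones, so G moves to pitch class 5. On the letter F that is F.

F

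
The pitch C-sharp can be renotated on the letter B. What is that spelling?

B##

C# is pitch class 1. The letter B alone is pitch class 11.
To reach pitch class 1 from B requires an offset of +2 semitones, i.e. double sharp: B##.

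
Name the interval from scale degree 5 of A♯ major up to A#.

perfect fourth

Scale degree 5 of A# major is E#.
E# up to A#: letters E→A make it a fourth; 5 semitones makes it perfect.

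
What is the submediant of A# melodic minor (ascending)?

The A# melodic minor (ascending) scale runs A# B# C# D# E# F## G##.
Degree 6 is F##.

F##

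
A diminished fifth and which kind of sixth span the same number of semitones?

doubly diminished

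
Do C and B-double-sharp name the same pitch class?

Two spellings are enharmonically equivalent only if they share a pitch class.
Here C → 0, B## → 1; 0 ≠ 1, so they are not.

No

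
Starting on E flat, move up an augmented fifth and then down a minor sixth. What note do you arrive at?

An augmented fifth up from Eb is B (letter B, 8 semitones up).
A minor sixth down from B is D# (letter D, 8 semitones down).

D#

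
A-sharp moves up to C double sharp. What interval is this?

Counting letters A–B–C gives a third.
A#→C## = 4 semitones, exactly the major third.

major third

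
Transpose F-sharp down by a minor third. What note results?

D#

F down a major third is Db, so the target letter is D.
From F#, a minor third is 3 semitones down: D#.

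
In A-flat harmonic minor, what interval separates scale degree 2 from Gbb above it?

Scale degree 2 of Ab harmonic minor is Bb.
Bb up to Gbb: letters B→G make it a sixth; 7 semitones makes it diminished.

diminished sixth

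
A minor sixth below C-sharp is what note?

C down a major sixth is Eb, so the target letter is E.
From C#, a minor sixth is 8 semitones down: E#.

E#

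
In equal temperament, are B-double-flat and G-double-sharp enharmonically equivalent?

Yes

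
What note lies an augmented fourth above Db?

D up a perfect fourth is G, so the target letter is G.
From Db, an augmented fourth is 6 semitones up: G.

G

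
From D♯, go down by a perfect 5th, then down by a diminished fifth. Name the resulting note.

A perfect fifth down from D# is G# (letter G, 7 semitones down).
A diminished fifth down from G# is C## (letter C, 6 semitones down).

C##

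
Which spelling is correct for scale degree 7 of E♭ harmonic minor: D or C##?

Each scale degree takes a distinct letter name. Degree 7 of a scale on E must use the letter D.
D and C## are enharmonically the same pitch, but only D uses the letter D, so it is the correct spelling here.

D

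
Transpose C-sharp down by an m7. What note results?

D#

A seventh below C lands on the letter D.
A minor seventh spans 10 semitones, so C# moves to pitch class 3. On the letter D that is D#.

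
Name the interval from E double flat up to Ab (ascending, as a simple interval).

augmented fourth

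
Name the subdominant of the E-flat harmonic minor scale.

Degree 4 takes the letter 3 steps above E, which is A.
In harmonic minor, degree 4 sits 5 semitones above the tonic. Eb + 5 semitones is pitch class 8, spelled on A as Ab.

Ab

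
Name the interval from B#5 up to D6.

diminished third

The letter names run B→D, a span of 2 letter steps, so the interval is some kind of third.
B# to D is 2 semitones. A major third is 4, so 2 makes it diminished.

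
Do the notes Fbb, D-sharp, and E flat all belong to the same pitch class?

Yes

Fbb = pitch class 3 and D# = pitch class 3 and Eb = pitch class 3 — the same pitch class, so they are enharmonic equivalents.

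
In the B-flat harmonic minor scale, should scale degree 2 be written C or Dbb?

C

Each scale degree takes a distinct letter name. Degree 2 of a scale on B must use the letter C.
C and Dbb are enharmonically the same pitch, but only C uses the letter C, so it is the correct spelling here.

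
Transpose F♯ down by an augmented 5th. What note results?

F down a perfect fifth is Bb, so the target letter is B.
From F#, an augmented fifth is 8 semitones down: Bb.

Bb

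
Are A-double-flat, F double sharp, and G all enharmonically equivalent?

Abb = pitch class 7 and F## = pitch class 7 and G = pitch class 7 — the same pitch class, so they are enharmonic equivalents.

Yes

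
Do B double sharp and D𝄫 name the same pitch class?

No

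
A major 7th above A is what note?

A up a major seventh is G#, so the target letter is G.
From A, a major seventh is 11 semitones up: G#.

G#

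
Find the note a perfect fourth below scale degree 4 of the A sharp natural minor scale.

A#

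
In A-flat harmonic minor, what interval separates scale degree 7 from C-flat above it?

diminished fourth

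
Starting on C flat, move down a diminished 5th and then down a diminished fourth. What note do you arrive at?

A diminished fifth down from Cb is F (letter F, 6 semitones down).
A diminished fourth down from F is C# (letter C, 4 semitones down).

C#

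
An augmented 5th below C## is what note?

C down a perfect fifth is F, so the target letter is F.
From C##, an augmented fifth is 8 semitones down: F#.

F#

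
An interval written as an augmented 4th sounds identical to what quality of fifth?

diminished

An augmented fourth spans 6 semitones.
A fifth spanning 6 semitones is diminished (the perfect fifth is 7).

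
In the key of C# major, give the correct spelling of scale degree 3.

E#

The C# major scale runs C# D# E# F# G# A# B#.
Degree 3 is E#.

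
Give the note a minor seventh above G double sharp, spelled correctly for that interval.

F##

A seventh above G lands on the letter F.
A minor seventh spans 10 semitones, so G## moves to pitch class 7. On the letter F that is F##.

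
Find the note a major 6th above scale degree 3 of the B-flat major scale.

B

Scale degree 3 of Bb major is D.
A major sixth (9 semitones) above D lands on the letter B, giving B.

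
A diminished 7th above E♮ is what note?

E up a major seventh is D#, so the target letter is D.
From E, a diminished seventh is 9 semitones up: Db.

Db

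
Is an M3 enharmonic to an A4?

No

A major third spans 4 semitones; an augmented fourth spans 6.
The spans differ, so they are not enharmonic equivalents.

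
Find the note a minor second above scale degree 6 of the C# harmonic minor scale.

Scale degree 6 of C# harmonic minor is A.
A minor second (1 semitone) above A lands on the letter B, giving Bb.

Bb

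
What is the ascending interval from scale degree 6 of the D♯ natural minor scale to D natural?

minor third

Scale degree 6 of D# natural minor is B.
B up to D: letters B→D make it a third; 3 semitones makes it minor.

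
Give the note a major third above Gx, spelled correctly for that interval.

B##

A third above G lands on the letter B.
A major third spans 4 semitones, so G## moves to pitch class 1. On the letter B that is B##.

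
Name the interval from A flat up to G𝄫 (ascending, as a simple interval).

diminished seventh

Counting letters A–B–C–D–E–F–G gives a seventh.
Ab→Gbb = 9 semitones, 2 narrower than the major seventh (11), so diminished.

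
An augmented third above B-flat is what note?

D#

B up a major third is D#, so the target letter is D.
From Bb, an augmented third is 5 semitones up: D#.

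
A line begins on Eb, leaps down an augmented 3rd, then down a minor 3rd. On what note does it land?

Abb

An augmented third down from Eb is Cbb (letter C, 5 semitones down).
A minor third down from Cbb is Abb (letter A, 3 semitones down).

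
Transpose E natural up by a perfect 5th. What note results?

E up a perfect fifth is B, so the target letter is B.
From E, a perfect fifth is 7 semitones up: B.

B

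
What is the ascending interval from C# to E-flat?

diminished third

Counting letters C–D–E gives a third.
C#→Eb = 2 semitones, 2 narrower than the major third (4), so diminished.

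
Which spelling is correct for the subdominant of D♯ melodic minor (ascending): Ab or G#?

Each scale degree takes a distinct letter name. Degree 4 of a scale on D must use the letter G.
G# and Ab are enharmonically the same pitch, but only G# uses the letter G, so it is the correct spelling here.

G#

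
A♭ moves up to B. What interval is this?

augmented second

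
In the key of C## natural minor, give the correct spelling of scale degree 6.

A#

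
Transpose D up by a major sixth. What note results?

D up a major sixth is B, so the target letter is B.
From D, a major sixth is 9 semitones up: B.

B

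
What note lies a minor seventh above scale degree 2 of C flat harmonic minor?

Cb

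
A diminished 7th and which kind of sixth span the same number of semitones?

A diminished seventh spans 9 semitones.
A sixth spanning 9 semitones is major (the major sixth is 9).

major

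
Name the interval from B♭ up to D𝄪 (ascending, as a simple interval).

Counting letters B–C–D gives a third.
Bb→D## = 6 semitones, 2 wider than the major third (4), so doubly augmented.

doubly augmented third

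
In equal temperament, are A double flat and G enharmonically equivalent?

Abb is pitch class 7; G is pitch class 7.
All spellings map to pitch class 7, so they are enharmonically equivalent.

Yes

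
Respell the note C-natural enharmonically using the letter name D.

C is pitch class 0. The letter D alone is pitch class 2.
To reach pitch class 0 from D requires an offset of -2 semitones, i.e. double flat: Dbb.

Dbb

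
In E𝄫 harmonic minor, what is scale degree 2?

The Ebb harmonic minor scale runs Ebb Fb Gbb Abb Bbb Cbb Db.
Degree 2 is Fb.

Fb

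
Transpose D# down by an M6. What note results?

F#

A sixth below D lands on the letter F.
A major sixth spans 9 semitones, so D# moves to pitch class 6. On the letter F that is F#.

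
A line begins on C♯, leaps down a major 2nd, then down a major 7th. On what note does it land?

C

A major second down from C# is B (letter B, 2 semitones down).
A major seventh down from B is C (letter C, 11 semitones down).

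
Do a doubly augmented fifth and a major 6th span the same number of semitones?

A doubly augmented fifth spans 9 semitones; a major sixth spans 9.
They are enharmonically equivalent.

Yes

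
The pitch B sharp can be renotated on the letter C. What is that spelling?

C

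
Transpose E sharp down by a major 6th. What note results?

G#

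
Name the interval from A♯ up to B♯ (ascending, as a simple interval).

Counting letters A–B gives a second.
A#→B# = 2 semitones, exactly the major second.

major second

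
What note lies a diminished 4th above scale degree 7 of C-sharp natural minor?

Scale degree 7 of C# natural minor is B.
A diminished fourth (4 semitones) above B lands on the letter E, giving Eb.

Eb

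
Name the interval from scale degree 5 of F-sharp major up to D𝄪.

augmented second

Scale degree 5 of F# major is C#.
C# up to D##: letters C→D make it a second; 3 semitones makes it augmented.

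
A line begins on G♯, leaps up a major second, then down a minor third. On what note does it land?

A major second up from G# is A# (letter A, 2 semitones up).
A minor third down from A# is F## (letter F, 3 semitones down).

F##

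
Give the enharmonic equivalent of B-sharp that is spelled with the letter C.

Plain C sits at the same pitch as B#, so on the letter C the same pitch needs a natural: C.

C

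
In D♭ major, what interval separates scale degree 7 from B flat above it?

Scale degree 7 of Db major is C.
C up to Bb: letters C→B make it a seventh; 10 semitones makes it minor.

minor seventh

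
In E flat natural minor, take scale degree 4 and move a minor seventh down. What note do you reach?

Bb

Scale degree 4 of Eb natural minor is Ab.
A minor seventh (10 semitones) below Ab lands on the letter B, giving Bb.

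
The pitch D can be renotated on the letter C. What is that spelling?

C##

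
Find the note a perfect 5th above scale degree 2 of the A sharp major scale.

F##

Scale degree 2 of A# major is B#.
A perfect fifth (7 semitones) above B# lands on the letter F, giving F##.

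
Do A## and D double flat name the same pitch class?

Two spellings are enharmonically equivalent only if they share a pitch class.
Here A## → 11, Dbb → 0; 0 ≠ 11, so they are not.

No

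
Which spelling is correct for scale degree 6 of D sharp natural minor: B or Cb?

B

Each scale degree takes a distinct letter name. Degree 6 of a scale on D must use the letter B.
B and Cb are enharmonically the same pitch, but only B uses the letter B, so it is the correct spelling here.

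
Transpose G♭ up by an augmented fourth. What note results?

A fourth above G lands on the letter C.
An augmented fourth spans 6 semitones, so Gb moves to pitch class 0. On the letter C that is C.

C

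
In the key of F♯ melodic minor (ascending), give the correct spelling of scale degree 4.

B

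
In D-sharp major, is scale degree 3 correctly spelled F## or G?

Each scale degree takes a distinct letter name. Degree 3 of a scale on D must use the letter F.
F## and G are enharmonically the same pitch, but only F## uses the letter F, so it is the correct spelling here.

F##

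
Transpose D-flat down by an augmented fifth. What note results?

D down a perfect fifth is G, so the target letter is G.
From Db, an augmented fifth is 8 semitones down: Gbb.

Gbb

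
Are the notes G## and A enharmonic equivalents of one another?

Yes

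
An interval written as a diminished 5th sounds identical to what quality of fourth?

augmented

A diminished fifth spans 6 semitones.
A fourth spanning 6 semitones is augmented (the perfect fourth is 5).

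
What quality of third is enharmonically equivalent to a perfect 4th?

augmented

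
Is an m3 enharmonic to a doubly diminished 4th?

Yes

A minor third spans 3 semitones; a doubly diminished fourth spans 3.
They are enharmonically equivalent.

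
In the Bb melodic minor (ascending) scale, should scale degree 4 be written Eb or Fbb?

Eb

Each scale degree takes a distinct letter name. Degree 4 of a scale on B must use the letter E.
Eb and Fbb are enharmonically the same pitch, but only Eb uses the letter E, so it is the correct spelling here.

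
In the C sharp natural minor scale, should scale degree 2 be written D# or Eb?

D#

Each scale degree takes a distinct letter name. Degree 2 of a scale on C must use the letter D.
D# and Eb are enharmonically the same pitch, but only D# uses the letter D, so it is the correct spelling here.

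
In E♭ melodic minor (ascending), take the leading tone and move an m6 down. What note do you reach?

The leading tone of Eb melodic minor (ascending) is D.
A minor sixth (8 semitones) below D lands on the letter F, giving F#.

F#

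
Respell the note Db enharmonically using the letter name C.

C#

Db is pitch class 1. The letter C alone is pitch class 0.
To reach pitch class 1 from C requires an offset of +1 semitone, i.e. sharp: C#.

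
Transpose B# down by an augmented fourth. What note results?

A fourth below B lands on the letter F.
An augmented fourth spans 6 semitones, so B# moves to pitch class 6. On the letter F that is F#.

F#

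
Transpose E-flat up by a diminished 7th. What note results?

E up a major seventh is D#, so the target letter is D.
From Eb, a diminished seventh is 9 semitones up: Dbb.

Dbb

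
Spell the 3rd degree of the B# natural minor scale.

D#

The B# natural minor scale runs B# C## D# E# F## G# A#.
Degree 3 is D#.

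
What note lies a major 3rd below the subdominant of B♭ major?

Cb

The subdominant of Bb major is Eb.
A major third (4 semitones) below Eb lands on the letter C, giving Cb.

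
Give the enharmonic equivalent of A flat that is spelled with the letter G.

Ab is pitch class 8. The letter G alone is pitch class 7.
To reach pitch class 8 from G requires an offset of +1 semitone, i.e. sharp: G#.

G#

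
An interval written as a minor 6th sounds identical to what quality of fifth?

A minor sixth spans 8 semitones.
A fifth spanning 8 semitones is augmented (the perfect fifth is 7).

augmented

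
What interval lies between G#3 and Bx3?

Counting letters G–A–B gives a third.
G#→B## = 5 semitones, 1 wider than the major third (4), so augmented.

augmented third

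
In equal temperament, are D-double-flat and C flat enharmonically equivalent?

No

Dbb is pitch class 0; Cb is pitch class 11.
The pitch classes differ (0 vs. 11), so they are not enharmonic equivalents.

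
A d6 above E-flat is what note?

E up a major sixth is C#, so the target letter is C.
From Eb, a diminished sixth is 7 semitones up: Cbb.

Cbb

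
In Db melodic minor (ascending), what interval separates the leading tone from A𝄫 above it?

The leading tone of Db melodic minor (ascending) is C.
C up to Abb: letters C→A make it a sixth; 7 semitones makes it diminished.

diminished sixth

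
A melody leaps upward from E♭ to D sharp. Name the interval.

augmented seventh

The letter names run E→D, a span of 6 letter steps, so the interval is some kind of seventh.
Eb to D# is 12 semitones. A major seventh is 11, so 12 makes it augmented.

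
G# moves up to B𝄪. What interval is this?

augmented third

Counting letters G–A–B gives a third.
G#→B## = 5 semitones, 1 wider than the major third (4), so augmented.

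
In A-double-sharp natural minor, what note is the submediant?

Degree 6 takes the letter 5 steps above A, which is F.
In natural minor, degree 6 sits 8 semitones above the tonic. A## + 8 semitones is pitch class 7, spelled on F as F##.

F##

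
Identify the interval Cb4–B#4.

The letter names run C→B, a span of 6 letter steps, so the interval is some kind of seventh.
Cb to B# is 13 semitones. A major seventh is 11, so 13 makes it doubly augmented.

doubly augmented seventh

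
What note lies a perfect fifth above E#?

B#

E up a perfect fifth is B, so the target letter is B.
From E#, a perfect fifth is 7 semitones up: B#.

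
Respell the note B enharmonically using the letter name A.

B is pitch class 11. The letter A alone is pitch class 9.
To reach pitch class 11 from A requires an offset of +2 semitones, i.e. double sharp: A##.

A##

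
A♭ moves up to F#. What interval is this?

The letter names run A→F, a span of 5 letter steps, so the interval is some kind of sixth.
Ab to F# is 10 semitones. A major sixth is 9, so 10 makes it augmented.

augmented sixth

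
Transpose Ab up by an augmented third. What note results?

A third above A lands on the letter C.
An augmented third spans 5 semitones, so Ab moves to pitch class 1. On the letter C that is C#.

C#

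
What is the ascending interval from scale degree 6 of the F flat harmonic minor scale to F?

augmented third

Scale degree 6 of Fb harmonic minor is Dbb.
Dbb up to F: letters D→F make it a third; 5 semitones makes it augmented.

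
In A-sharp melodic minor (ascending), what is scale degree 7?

G##

The A# melodic minor (ascending) scale runs A# B# C# D# E# F## G##.
Degree 7 is G##.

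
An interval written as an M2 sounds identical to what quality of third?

A major second spans 2 semitones.
A third spanning 2 semitones is diminished (the major third is 4).

diminished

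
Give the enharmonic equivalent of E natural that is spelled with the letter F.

Fb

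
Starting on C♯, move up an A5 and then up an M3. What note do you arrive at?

An augmented fifth up from C# is G## (letter G, 8 semitones up).
A major third up from G## is B## (letter B, 4 semitones up).

B##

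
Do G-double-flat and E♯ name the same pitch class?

Gbb = pitch class 5 and E# = pitch class 5 — the same pitch class, so they are enharmonic equivalents.

Yes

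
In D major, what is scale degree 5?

A

The D major scale runs D E F# G A B C#.
Degree 5 is A.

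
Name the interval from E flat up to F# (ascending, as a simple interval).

The letter names run E→F, a span of 1 letter step, so the interval is some kind of second.
Eb to F# is 3 semitones. A major second is 2, so 3 makes it augmented.

augmented second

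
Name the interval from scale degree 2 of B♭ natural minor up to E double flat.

diminished third

Scale degree 2 of Bb natural minor is C.
C up to Ebb: letters C→E make it a third; 2 semitones makes it diminished.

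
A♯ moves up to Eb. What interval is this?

doubly diminished fifth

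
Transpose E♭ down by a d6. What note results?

E down a major sixth is G, so the target letter is G.
From Eb, a diminished sixth is 7 semitones down: G#.

G#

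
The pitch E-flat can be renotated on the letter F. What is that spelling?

Fbb

Plain F sits 2 semitones above Eb, so on the letter F the same pitch needs a double flat: Fbb.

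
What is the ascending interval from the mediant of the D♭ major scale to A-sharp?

augmented third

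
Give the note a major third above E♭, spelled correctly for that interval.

E up a major third is G#, so the target letter is G.
From Eb, a major third is 4 semitones up: G.

G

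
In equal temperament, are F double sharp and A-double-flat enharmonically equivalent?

Yes

F## is pitch class 7; Abb is pitch class 7.
All spellings map to pitch class 7, so they are enharmonically equivalent.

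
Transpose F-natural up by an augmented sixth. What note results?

F up a major sixth is D, so the target letter is D.
From F, an augmented sixth is 10 semitones up: D#.

D#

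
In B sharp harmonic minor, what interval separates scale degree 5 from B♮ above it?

Scale degree 5 of B# harmonic minor is F##.
F## up to B: letters F→B make it a fourth; 4 semitones makes it diminished.

diminished fourth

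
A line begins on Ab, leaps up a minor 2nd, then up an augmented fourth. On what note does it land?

A minor second up from Ab is Bbb (letter B, 1 semitone up).
An augmented fourth up from Bbb is Eb (letter E, 6 semitones up).

Eb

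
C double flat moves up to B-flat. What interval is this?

The letter names run C→B, a span of 6 letter steps, so the interval is some kind of seventh.
Cbb to Bb is 12 semitones. A major seventh is 11, so 12 makes it augmented.

augmented seventh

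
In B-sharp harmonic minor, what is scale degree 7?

A##

The B# harmonic minor scale runs B# C## D# E# F## G# A##.
Degree 7 is A##.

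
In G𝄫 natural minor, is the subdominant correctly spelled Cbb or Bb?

Each scale degree takes a distinct letter name. Degree 4 of a scale on G must use the letter C.
Cbb and Bb are enharmonically the same pitch, but only Cbb uses the letter C, so it is the correct spelling here.

Cbb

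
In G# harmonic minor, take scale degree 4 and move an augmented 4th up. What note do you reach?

Scale degree 4 of G# harmonic minor is C#.
An augmented fourth (6 semitones) above C# lands on the letter F, giving F##.

F##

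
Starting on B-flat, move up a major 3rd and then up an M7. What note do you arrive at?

A major third up from Bb is D (letter D, 4 semitones up).
A major seventh up from D is C# (letter C, 11 semitones up).

C#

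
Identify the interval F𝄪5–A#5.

Counting letters F–G–A gives a third.
F##→A# = 3 semitones, 1 narrower than the major third (4), so minor.

minor third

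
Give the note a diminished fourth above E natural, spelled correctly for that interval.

A fourth above E lands on the letter A.
A diminished fourth spans 4 semitones, so E moves to pitch class 8. On the letter A that is Ab.

Ab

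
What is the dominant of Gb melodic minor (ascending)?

Db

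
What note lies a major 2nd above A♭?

A second above A lands on the letter B.
A major second spans 2 semitones, so Ab moves to pitch class 10. On the letter B that is Bb.

Bb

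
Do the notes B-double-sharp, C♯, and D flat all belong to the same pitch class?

B## is pitch class 1; C# is pitch class 1; Db is pitch class 1.
All spellings map to pitch class 1, so they are enharmonically equivalent.

Yes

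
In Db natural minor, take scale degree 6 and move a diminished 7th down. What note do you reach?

Scale degree 6 of Db natural minor is Bbb.
A diminished seventh (9 semitones) below Bbb lands on the letter C, giving C.

C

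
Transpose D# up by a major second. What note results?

E#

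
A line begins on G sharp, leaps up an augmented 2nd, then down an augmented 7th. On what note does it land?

B

An augmented second up from G# is A## (letter A, 3 semitones up).
An augmented seventh down from A## is B (letter B, 12 semitones down).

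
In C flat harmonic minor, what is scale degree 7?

Bb

Degree 7 takes the letter 6 steps above C, which is B.
In harmonic minor, degree 7 sits 11 semitones above the tonic. Cb + 11 semitones is pitch class 10, spelled on B as Bb.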